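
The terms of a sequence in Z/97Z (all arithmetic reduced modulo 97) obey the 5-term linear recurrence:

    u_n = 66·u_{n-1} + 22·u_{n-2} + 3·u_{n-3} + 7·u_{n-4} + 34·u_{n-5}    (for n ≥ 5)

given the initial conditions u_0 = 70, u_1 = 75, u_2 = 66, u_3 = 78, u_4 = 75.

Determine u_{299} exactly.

u_5 = 66·75 + 22·78 + 3·66 + 7·75 + 34·70 = 69
u_6 = 66·69 + 22·75 + 3·78 + 7·66 + 34·75 = 41
u_7 = 66·41 + 22·69 + 3·75 + 7·78 + 34·66 = 61
u_8 = 66·61 + 22·41 + 3·69 + 7·75 + 34·78 = 67
u_9 = 66·67 + 22·61 + 3·41 + 7·69 + 34·75 = 93
u_10 = 66·93 + 22·67 + 3·61 + 7·41 + 34·69 = 49
Continuing the recurrence:
  u_11 = 27;  u_12 = 56;  u_13 = 91;  u_14 = 57;  u_15 = 27;  u_16 = 60
  u_17 = 88;  u_18 = 32;  u_19 = 50;  u_20 = 77;  u_21 = 10;  u_22 = 94
  u_23 = 42;  u_24 = 28;  u_25 = 19;  u_26 = 84;  u_27 = 30;  u_28 = 77
  u_29 = 95;  u_30 = 73;  u_31 = 20;  u_32 = 17;  u_33 = 20;  u_34 = 63
  u_35 = 93;  u_36 = 41;  u_37 = 33;  u_38 = 18;  u_39 = 77;  u_40 = 5
  u_41 = 17;  u_42 = 92;  u_43 = 46;  u_44 = 4;  u_45 = 95;  u_46 = 55
  u_47 = 64;  u_48 = 36;  u_49 = 94;  u_50 = 36;  u_51 = 80;  u_52 = 52
  u_53 = 4;  u_54 = 52;  u_55 = 28;  u_56 = 74;  u_57 = 80;  u_58 = 23
  u_59 = 32;  u_60 = 60;  u_61 = 49;  u_62 = 62;  u_63 = 51;  u_64 = 80
  u_65 = 47;  u_66 = 34;  u_67 = 66;  u_68 = 70;  u_69 = 8;  u_70 = 28
  u_71 = 69;  u_72 = 71;  u_73 = 91;  u_74 = 95;  u_75 = 26;  u_76 = 35
  u_77 = 10;  u_78 = 29;  u_79 = 25;  u_80 = 52;  u_81 = 91;  u_82 = 8
  u_83 = 64;  u_84 = 67;  u_85 = 14;  u_86 = 17;  u_87 = 23;  u_88 = 20
  u_89 = 82;  u_90 = 17;  u_91 = 39;  u_92 = 42;  u_93 = 85;  u_94 = 52
  u_95 = 71;  u_96 = 42;  u_97 = 14;  u_98 = 77;  u_99 = 21;  u_100 = 10
  u_101 = 66;  u_102 = 28;  u_103 = 81;  u_104 = 57;  u_105 = 28;  u_106 = 62
  u_107 = 93;  u_108 = 69;  u_109 = 93;  u_110 = 9;  u_111 = 77;  u_112 = 86
  u_113 = 15;  u_114 = 33;  u_115 = 22;  u_116 = 11;  u_117 = 70;  u_118 = 43
  u_119 = 61;  u_120 = 90;  u_121 = 30;  u_122 = 34;  u_123 = 19;  u_124 = 43
  u_125 = 32;  u_126 = 8;  u_127 = 31;  u_128 = 64;  u_129 = 20;  u_130 = 85
  u_131 = 38;  u_132 = 23;  u_133 = 75;  u_134 = 55;  u_135 = 66;  u_136 = 66
  u_137 = 5;  u_138 = 65;  u_139 = 43;  u_140 = 5;  u_141 = 64;  u_142 = 44
  u_143 = 48;  u_144 = 5;  u_145 = 2;  u_146 = 57;  u_147 = 27;  u_148 = 53
  u_149 = 82;  u_150 = 45;  u_151 = 76;  u_152 = 72;  u_153 = 11;  u_154 = 15
  u_155 = 18;  u_156 = 80;  u_157 = 1;  u_158 = 31;  u_159 = 34;  u_160 = 27
  u_161 = 15;  u_162 = 94;  u_163 = 50;  u_164 = 65;  u_165 = 2;  u_166 = 67
  u_167 = 59;  u_168 = 60;  u_169 = 20;  u_170 = 56;  u_171 = 23;  u_172 = 95
  u_173 = 6;  u_174 = 38;  u_175 = 43;  u_176 = 95;  u_177 = 29;  u_178 = 44
  u_179 = 85;  u_180 = 62;  u_181 = 21;  u_182 = 31;  u_183 = 32;  u_184 = 70
  u_185 = 9;  u_186 = 57;  u_187 = 16;  u_188 = 35;  u_189 = 38;  u_190 = 54
  u_191 = 56;  u_192 = 64;  u_193 = 90;  u_194 = 68;  u_195 = 61;  u_196 = 93
  u_197 = 14;  u_198 = 93;  u_199 = 55;  u_200 = 4;  u_201 = 66;  u_202 = 13
  u_203 = 49;  u_204 = 87;  u_205 = 85;  u_206 = 15;  u_207 = 26;  u_208 = 17
  u_209 = 54;  u_210 = 27;  u_211 = 27;  u_212 = 49;  u_213 = 15;  u_214 = 3
  u_215 = 36;  u_216 = 62;  u_217 = 68;  u_218 = 89;  u_219 = 53;  u_220 = 43
  u_221 = 65;  u_222 = 85;  u_223 = 90;  u_224 = 20;  u_225 = 40;  u_226 = 44
  u_227 = 89;  u_228 = 74;  u_229 = 77;  u_230 = 12;  u_231 = 74;  u_232 = 96
  u_233 = 94;  u_234 = 85;  u_235 = 65;  u_236 = 27;  u_237 = 17;  u_238 = 76
  u_239 = 86;  u_240 = 1;  u_241 = 22;  u_242 = 29;  u_243 = 58;  u_244 = 91
  u_245 = 88;  u_246 = 11;  u_247 = 59;  u_248 = 25;  u_249 = 95;  u_250 = 75
  u_251 = 45;  u_252 = 5;  u_253 = 53;  u_254 = 29;  u_255 = 43;  u_256 = 59
  u_257 = 36;  u_258 = 85;  u_259 = 9;  u_260 = 82;  u_261 = 72;  u_262 = 60
  u_263 = 13;  u_264 = 73;  u_265 = 40;  u_266 = 72;  u_267 = 28;  u_268 = 43
  u_269 = 30;  u_270 = 24;  u_271 = 70;  u_272 = 89;  u_273 = 40;  u_274 = 79
  u_275 = 4;  u_276 = 81;  u_277 = 53;  u_278 = 27;  u_279 = 85;  u_280 = 82
  u_281 = 12;  u_282 = 89;  u_283 = 40;  u_284 = 47;  u_285 = 40;  u_286 = 72
  u_287 = 58;  u_288 = 43;  u_289 = 0;  u_290 = 74;  u_291 = 10;  u_292 = 2
  u_293 = 96;  u_294 = 41;  u_295 = 38;  u_296 = 75;  u_297 = 53
u_298 = 66·53 + 22·75 + 3·38 + 7·41 + 34·96 = 83
u_299 = 66·83 + 22·53 + 3·75 + 7·38 + 34·41 = 90

90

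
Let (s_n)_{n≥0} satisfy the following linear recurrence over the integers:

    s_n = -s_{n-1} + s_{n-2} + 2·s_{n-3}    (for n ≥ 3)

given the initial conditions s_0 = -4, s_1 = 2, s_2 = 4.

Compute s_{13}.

-2

s_3 = -1·4 + 1·2 + 2·-4 = -10
s_4 = -1·-10 + 1·4 + 2·2 = 18
s_5 = -1·18 + 1·-10 + 2·4 = -20
s_6 = -1·-20 + 1·18 + 2·-10 = 18
s_7 = -1·18 + 1·-20 + 2·18 = -2
s_8 = -1·-2 + 1·18 + 2·-20 = -20
s_9 = -1·-20 + 1·-2 + 2·18 = 54
s_10 = -1·54 + 1·-20 + 2·-2 = -78
s_11 = -1·-78 + 1·54 + 2·-20 = 92
s_12 = -1·92 + 1·-78 + 2·54 = -62
s_13 = -1·-62 + 1·92 + 2·-78 = -2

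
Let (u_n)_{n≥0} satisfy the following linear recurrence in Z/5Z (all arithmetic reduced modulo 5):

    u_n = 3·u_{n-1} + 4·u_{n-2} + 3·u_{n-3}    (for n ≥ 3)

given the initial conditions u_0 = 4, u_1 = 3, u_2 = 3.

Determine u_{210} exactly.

u_3 = 3·3 + 4·3 + 3·4 = 3
u_4 = 3·3 + 4·3 + 3·3 = 0
u_5 = 3·0 + 4·3 + 3·3 = 1
u_6 = 3·1 + 4·0 + 3·3 = 2
u_7 = 3·2 + 4·1 + 3·0 = 0
u_8 = 3·0 + 4·2 + 3·1 = 1
u_9 = 3·1 + 4·0 + 3·2 = 4
u_10 = 3·4 + 4·1 + 3·0 = 1
u_11 = 3·1 + 4·4 + 3·1 = 2
u_12 = 3·2 + 4·1 + 3·4 = 2
u_13 = 3·2 + 4·2 + 3·1 = 2
u_14 = 3·2 + 4·2 + 3·2 = 0
u_15 = 3·0 + 4·2 + 3·2 = 4
u_16 = 3·4 + 4·0 + 3·2 = 3
u_17 = 3·3 + 4·4 + 3·0 = 0
u_18 = 3·0 + 4·3 + 3·4 = 4
u_19 = 3·4 + 4·0 + 3·3 = 1
u_20 = 3·1 + 4·4 + 3·0 = 4
u_21 = 3·4 + 4·1 + 3·4 = 3
u_22 = 3·3 + 4·4 + 3·1 = 3
(u_20, u_21, u_22) = (4, 3, 3) = (u_0, u_1, u_2), so the sequence has period 20.
210 ≡ 10 (mod 20), hence u_210 = u_10 = 1.

1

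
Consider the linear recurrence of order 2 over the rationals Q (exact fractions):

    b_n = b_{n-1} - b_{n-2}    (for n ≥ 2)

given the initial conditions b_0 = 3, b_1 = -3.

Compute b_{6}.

3

b_2 = 1·-3 + -1·3 = -6
b_3 = 1·-6 + -1·-3 = -3
b_4 = 1·-3 + -1·-6 = 3
b_5 = 1·3 + -1·-3 = 6
b_6 = 1·6 + -1·3 = 3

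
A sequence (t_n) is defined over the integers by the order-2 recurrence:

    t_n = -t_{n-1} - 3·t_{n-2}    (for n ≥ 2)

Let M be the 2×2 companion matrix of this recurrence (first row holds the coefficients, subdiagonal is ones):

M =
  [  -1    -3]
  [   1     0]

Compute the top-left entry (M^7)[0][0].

(M^7)[0][0] is the top entry after applying M 7 times to the unit state (1, 0). Equivalently it is h_{8} for the auxiliary sequence (h_n) obeying the same recurrence with h_1 = 1 and h_i = 0 for 0 ≤ i < 1:
h_2 = -1·1 + -3·0 = -1
h_3 = -1·-1 + -3·1 = -2
h_4 = -1·-2 + -3·-1 = 5
h_5 = -1·5 + -3·-2 = 1
h_6 = -1·1 + -3·5 = -16
h_7 = -1·-16 + -3·1 = 13
h_8 = -1·13 + -3·-16 = 35

35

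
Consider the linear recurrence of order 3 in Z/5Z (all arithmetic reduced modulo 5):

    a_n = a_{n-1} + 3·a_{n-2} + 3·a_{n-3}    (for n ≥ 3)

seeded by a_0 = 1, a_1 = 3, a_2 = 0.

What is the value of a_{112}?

a_3 = 1·0 + 3·3 + 3·1 = 2
a_4 = 1·2 + 3·0 + 3·3 = 1
a_5 = 1·1 + 3·2 + 3·0 = 2
a_6 = 1·2 + 3·1 + 3·2 = 1
a_7 = 1·1 + 3·2 + 3·1 = 0
a_8 = 1·0 + 3·1 + 3·2 = 4
a_9 = 1·4 + 3·0 + 3·1 = 2
a_10 = 1·2 + 3·4 + 3·0 = 4
a_11 = 1·4 + 3·2 + 3·4 = 2
a_12 = 1·2 + 3·4 + 3·2 = 0
a_13 = 1·0 + 3·2 + 3·4 = 3
a_14 = 1·3 + 3·0 + 3·2 = 4
a_15 = 1·4 + 3·3 + 3·0 = 3
a_16 = 1·3 + 3·4 + 3·3 = 4
a_17 = 1·4 + 3·3 + 3·4 = 0
a_18 = 1·0 + 3·4 + 3·3 = 1
a_19 = 1·1 + 3·0 + 3·4 = 3
a_20 = 1·3 + 3·1 + 3·0 = 1
a_21 = 1·1 + 3·3 + 3·1 = 3
a_22 = 1·3 + 3·1 + 3·3 = 0
(a_20, a_21, a_22) = (1, 3, 0) = (a_0, a_1, a_2), so the sequence has period 20.
112 ≡ 12 (mod 20), hence a_112 = a_12 = 0.

0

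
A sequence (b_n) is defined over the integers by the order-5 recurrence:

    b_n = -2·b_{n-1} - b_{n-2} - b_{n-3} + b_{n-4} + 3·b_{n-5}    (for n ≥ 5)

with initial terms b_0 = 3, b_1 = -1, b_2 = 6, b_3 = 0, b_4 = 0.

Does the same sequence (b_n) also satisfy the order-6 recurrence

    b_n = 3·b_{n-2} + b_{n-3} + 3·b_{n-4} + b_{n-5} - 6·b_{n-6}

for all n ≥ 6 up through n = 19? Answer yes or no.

yes

Terms b_0..b_19: 3, -1, 6, 0, 0, 2, -1, 18, -37, 59, -94, 181, -310, 481, -750, 1228, -1954, 2981, -4543, 7037
n=6: candidate gives -1, actual b_6 = -1 ✓
n=7: candidate gives 18, actual b_7 = 18 ✓
n=8: candidate gives -37, actual b_8 = -37 ✓
n=9: candidate gives 59, actual b_9 = 59 ✓
n=10: candidate gives -94, actual b_10 = -94 ✓
n=11: candidate gives 181, actual b_11 = 181 ✓
n=12: candidate gives -310, actual b_12 = -310 ✓
n=13: candidate gives 481, actual b_13 = 481 ✓
n=14: candidate gives -750, actual b_14 = -750 ✓
n=15: candidate gives 1228, actual b_15 = 1228 ✓
n=16: candidate gives -1954, actual b_16 = -1954 ✓
n=17: candidate gives 2981, actual b_17 = 2981 ✓
n=18: candidate gives -4543, actual b_18 = -4543 ✓
n=19: candidate gives 7037, actual b_19 = 7037 ✓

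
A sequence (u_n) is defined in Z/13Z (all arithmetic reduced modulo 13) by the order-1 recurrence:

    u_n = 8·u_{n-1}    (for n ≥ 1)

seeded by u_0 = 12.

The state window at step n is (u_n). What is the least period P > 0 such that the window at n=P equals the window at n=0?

4

n=0: window = (12)
n=1: window = (5)
n=2: window = (1)
n=3: window = (8)
n=4: window = (12)
window at n=4 equals window at n=0 → period = 4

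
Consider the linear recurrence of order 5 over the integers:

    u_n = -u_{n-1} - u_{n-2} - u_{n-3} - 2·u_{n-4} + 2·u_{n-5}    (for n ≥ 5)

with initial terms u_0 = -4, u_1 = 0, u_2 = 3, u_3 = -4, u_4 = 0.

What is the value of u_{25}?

-6425

u_5 = -1·0 + -1·-4 + -1·3 + -2·0 + 2·-4 = -7
u_6 = -1·-7 + -1·0 + -1·-4 + -2·3 + 2·0 = 5
u_7 = -1·5 + -1·-7 + -1·0 + -2·-4 + 2·3 = 16
u_8 = -1·16 + -1·5 + -1·-7 + -2·0 + 2·-4 = -22
u_9 = -1·-22 + -1·16 + -1·5 + -2·-7 + 2·0 = 15
u_10 = -1·15 + -1·-22 + -1·16 + -2·5 + 2·-7 = -33
u_11 = -1·-33 + -1·15 + -1·-22 + -2·16 + 2·5 = 18
u_12 = -1·18 + -1·-33 + -1·15 + -2·-22 + 2·16 = 76
u_13 = -1·76 + -1·18 + -1·-33 + -2·15 + 2·-22 = -135
u_14 = -1·-135 + -1·76 + -1·18 + -2·-33 + 2·15 = 137
u_15 = -1·137 + -1·-135 + -1·76 + -2·18 + 2·-33 = -180
u_16 = -1·-180 + -1·137 + -1·-135 + -2·76 + 2·18 = 62
u_17 = -1·62 + -1·-180 + -1·137 + -2·-135 + 2·76 = 403
u_18 = -1·403 + -1·62 + -1·-180 + -2·137 + 2·-135 = -829
u_19 = -1·-829 + -1·403 + -1·62 + -2·-180 + 2·137 = 998
u_20 = -1·998 + -1·-829 + -1·403 + -2·62 + 2·-180 = -1056
u_21 = -1·-1056 + -1·998 + -1·-829 + -2·403 + 2·62 = 205
u_22 = -1·205 + -1·-1056 + -1·998 + -2·-829 + 2·403 = 2317
u_23 = -1·2317 + -1·205 + -1·-1056 + -2·998 + 2·-829 = -5120
u_24 = -1·-5120 + -1·2317 + -1·205 + -2·-1056 + 2·998 = 6706
u_25 = -1·6706 + -1·-5120 + -1·2317 + -2·205 + 2·-1056 = -6425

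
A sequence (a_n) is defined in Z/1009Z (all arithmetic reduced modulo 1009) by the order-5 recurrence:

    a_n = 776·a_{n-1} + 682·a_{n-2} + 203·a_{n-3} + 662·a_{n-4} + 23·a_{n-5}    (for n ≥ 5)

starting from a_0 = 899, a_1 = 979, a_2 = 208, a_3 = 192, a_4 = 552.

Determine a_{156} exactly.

a_5 = 776·552 + 682·192 + 203·208 + 662·979 + 23·899 = 973
a_6 = 776·973 + 682·552 + 203·192 + 662·208 + 23·979 = 839
a_7 = 776·839 + 682·973 + 203·552 + 662·192 + 23·208 = 698
a_8 = 776·698 + 682·839 + 203·973 + 662·552 + 23·192 = 211
a_9 = 776·211 + 682·698 + 203·839 + 662·973 + 23·552 = 834
a_10 = 776·834 + 682·211 + 203·698 + 662·839 + 23·973 = 104
Continuing the recurrence:
  a_11 = 231;  a_12 = 92;  a_13 = 816;  a_14 = 476;  a_15 = 68;  a_16 = 838
  a_17 = 693;  a_18 = 981;  a_19 = 946;  a_20 = 408;  a_21 = 347;  a_22 = 399
  a_23 = 523;  a_24 = 991;  a_25 = 909;  a_26 = 847;  a_27 = 433;  a_28 = 510
  a_29 = 292;  a_30 = 844;  a_31 = 477;  a_32 = 555;  a_33 = 262;  a_34 = 0
  a_35 = 955;  a_36 = 189;  a_37 = 408;  a_38 = 646;  a_39 = 196;  a_40 = 240
  a_41 = 22;  a_42 = 717;  a_43 = 913;  a_44 = 159;  a_45 = 558;  a_46 = 226
  a_47 = 324;  a_48 = 336;  a_49 = 607;  a_50 = 122;  a_51 = 439;  a_52 = 43
  a_53 = 254;  a_54 = 618;  a_55 = 435;  a_56 = 592;  a_57 = 284;  a_58 = 338
  a_59 = 506;  a_60 = 76;  a_61 = 294;  a_62 = 519;  a_63 = 858;  a_64 = 219
  a_65 = 410;  a_66 = 185;  a_67 = 228;  a_68 = 126;  a_69 = 226;  a_70 = 577
  a_71 = 678;  a_72 = 780;  a_73 = 392;  a_74 = 826;  a_75 = 132;  a_76 = 909
  a_77 = 469;  a_78 = 538;  a_79 = 84;  a_80 = 3;  a_81 = 760;  a_82 = 98
  a_83 = 46;  a_84 = 408;  a_85 = 296;  a_86 = 300;  a_87 = 297;  a_88 = 483
  a_89 = 74;  a_90 = 715;  a_91 = 789;  a_92 = 641;  a_93 = 695;  a_94 = 308
  a_95 = 563;  a_96 = 547;  a_97 = 798;  a_98 = 646;  a_99 = 665;  a_100 = 349
  a_101 = 902;  a_102 = 426;  a_103 = 553;  a_104 = 857;  a_105 = 345;  a_106 = 916
  a_107 = 623;  a_108 = 570;  a_109 = 654;  a_110 = 442;  a_111 = 290;  a_112 = 546
  a_113 = 946;  a_114 = 853;  a_115 = 639;  a_116 = 163;  a_117 = 1006;  a_118 = 646
  a_119 = 282;  a_120 = 432;  a_121 = 571;  a_122 = 650;  a_123 = 512;  a_124 = 862
  a_125 = 268;  a_126 = 242;  a_127 = 429;  a_128 = 656;  a_129 = 660;  a_130 = 189
  a_131 = 426;  a_132 = 341;  a_133 = 199;  a_134 = 290;  a_135 = 959;  a_136 = 38
  a_137 = 111;  a_138 = 804;  a_139 = 824;  a_140 = 284;  a_141 = 830;  a_142 = 107
  a_143 = 393;  a_144 = 678;  a_145 = 636;  a_146 = 600;  a_147 = 21;  a_148 = 452
  a_149 = 265;  a_150 = 706;  a_151 = 484;  a_152 = 787;  a_153 = 622;  a_154 = 941
a_155 = 776·941 + 682·622 + 203·787 + 662·484 + 23·706 = 103
a_156 = 776·103 + 682·941 + 203·622 + 662·787 + 23·484 = 779

779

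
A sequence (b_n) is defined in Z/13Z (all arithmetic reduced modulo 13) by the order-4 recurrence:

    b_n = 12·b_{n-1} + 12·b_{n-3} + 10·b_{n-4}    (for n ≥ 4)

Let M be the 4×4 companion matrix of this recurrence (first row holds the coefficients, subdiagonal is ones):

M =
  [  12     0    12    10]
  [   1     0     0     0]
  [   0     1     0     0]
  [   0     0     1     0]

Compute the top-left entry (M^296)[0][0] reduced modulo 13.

(M^296)[0][0] is the top entry after applying M 296 times to the unit state (1, 0, 0, 0). Equivalently it is h_{299} for the auxiliary sequence (h_n) obeying the same recurrence with h_3 = 1 and h_i = 0 for 0 ≤ i < 3:
h_4 = 12·1 + 0·0 + 12·0 + 10·0 = 12
h_5 = 12·12 + 0·1 + 12·0 + 10·0 = 1
h_6 = 12·1 + 0·12 + 12·1 + 10·0 = 11
h_7 = 12·11 + 0·1 + 12·12 + 10·1 = 0
h_8 = 12·0 + 0·11 + 12·1 + 10·12 = 2
h_9 = 12·2 + 0·0 + 12·11 + 10·1 = 10
Continuing the recurrence:
  h_10 = 9;  h_11 = 2;  h_12 = 8;  h_13 = 5;  h_14 = 5;  h_15 = 7
  h_16 = 3;  h_17 = 3;  h_18 = 1;  h_19 = 1;  h_20 = 0;  h_21 = 3
  h_22 = 6;  h_23 = 4;  h_24 = 6;  h_25 = 5;  h_26 = 12;  h_27 = 9
  h_28 = 7;  h_29 = 5;  h_30 = 2;  h_31 = 3;  h_32 = 10;  h_33 = 12
  h_34 = 5;  h_35 = 2;  h_36 = 8;  h_37 = 3;  h_38 = 6;  h_39 = 6
  h_40 = 6;  h_41 = 5;  h_42 = 10;  h_43 = 5;  h_44 = 11;  h_45 = 3
  h_46 = 1;  h_47 = 12;  h_48 = 4;  h_49 = 12;  h_50 = 12;  h_51 = 0
  h_52 = 2;  h_53 = 2;  h_54 = 1;  h_55 = 10;  h_56 = 8;  h_57 = 11
  h_58 = 2;  h_59 = 12;  h_60 = 5;  h_61 = 12;  h_62 = 9;  h_63 = 2
  h_64 = 10;  h_65 = 10;  h_66 = 0;  h_67 = 10;  h_68 = 2;  h_69 = 7
  h_70 = 9;  h_71 = 11;  h_72 = 2;  h_73 = 7;  h_74 = 7;  h_75 = 10
  h_76 = 3;  h_77 = 8;  h_78 = 0;  h_79 = 6;  h_80 = 3;  h_81 = 12
  h_82 = 8;  h_83 = 10;  h_84 = 8;  h_85 = 0;  h_86 = 5;  h_87 = 9
  h_88 = 6;  h_89 = 2;  h_90 = 0;  h_91 = 6;  h_92 = 0;  h_93 = 7
  h_94 = 0;  h_95 = 8;  h_96 = 11;  h_97 = 7;  h_98 = 11;  h_99 = 6
  h_100 = 6;  h_101 = 1;  h_102 = 12;  h_103 = 3;  h_104 = 4;  h_105 = 7
  h_106 = 6;  h_107 = 7;  h_108 = 0;  h_109 = 12;  h_110 = 2;  h_111 = 3
  h_112 = 11;  h_113 = 3;  h_114 = 1;  h_115 = 5;  h_116 = 11;  h_117 = 5
  h_118 = 0;  h_119 = 0;  h_120 = 1;  h_121 = 10;  h_122 = 3;  h_123 = 9
  h_124 = 4;  h_125 = 2;  h_126 = 6;  h_127 = 2;  h_128 = 10;  h_129 = 4
  h_130 = 2;  h_131 = 8;  h_132 = 10;  h_133 = 2;  h_134 = 10;  h_135 = 8
  h_136 = 12;  h_137 = 11;  h_138 = 3;  h_139 = 0;  h_140 = 5;  h_141 = 11
  h_142 = 6;  h_143 = 2;  h_144 = 11;  h_145 = 2;  h_146 = 4;  h_147 = 5
  h_148 = 12;  h_149 = 4;  h_150 = 5;  h_151 = 7;  h_152 = 5;  h_153 = 4
  h_154 = 0;  h_155 = 0;  h_156 = 7;  h_157 = 7;  h_158 = 6;  h_159 = 0
  h_160 = 11;  h_161 = 1;  h_162 = 7;  h_163 = 8;  h_164 = 10;  h_165 = 6
  h_166 = 4;  h_167 = 1;  h_168 = 2;  h_169 = 2;  h_170 = 11;  h_171 = 10
  h_172 = 8;  h_173 = 1;  h_174 = 8;  h_175 = 6;  h_176 = 8;  h_177 = 7
  h_178 = 2;  h_179 = 11;  h_180 = 10;  h_181 = 6;  h_182 = 3;  h_183 = 6
  h_184 = 10;  h_185 = 8;  h_186 = 3;  h_187 = 8;  h_188 = 6;  h_189 = 6
  h_190 = 3;  h_191 = 6;  h_192 = 9;  h_193 = 9;  h_194 = 2;  h_195 = 10
  h_196 = 6;  h_197 = 4;  h_198 = 6;  h_199 = 10;  h_200 = 7;  h_201 = 1
  h_202 = 10;  h_203 = 5;  h_204 = 12;  h_205 = 1;  h_206 = 3;  h_207 = 9
  h_208 = 6;  h_209 = 1;  h_210 = 7;  h_211 = 12;  h_212 = 8;  h_213 = 8
  h_214 = 11;  h_215 = 10;  h_216 = 10;  h_217 = 7;  h_218 = 2;  h_219 = 10
  h_220 = 5;  h_221 = 11;  h_222 = 12;  h_223 = 5;  h_224 = 8;  h_225 = 12
  h_226 = 12;  h_227 = 4;  h_228 = 12;  h_229 = 5;  h_230 = 7;  h_231 = 8
  h_232 = 3;  h_233 = 1;  h_234 = 9;  h_235 = 3;  h_236 = 0;  h_237 = 1
  h_238 = 8;  h_239 = 9;  h_240 = 3;  h_241 = 12;  h_242 = 7;  h_243 = 2
  h_244 = 3;  h_245 = 6;  h_246 = 10;  h_247 = 7;  h_248 = 4;  h_249 = 7
  h_250 = 8;  h_251 = 6;  h_252 = 1;  h_253 = 9;  h_254 = 0;  h_255 = 7
  h_256 = 7;  h_257 = 5;  h_258 = 1;  h_259 = 10;  h_260 = 3;  h_261 = 7
  h_262 = 6;  h_263 = 0;  h_264 = 10;  h_265 = 2;  h_266 = 6;  h_267 = 10
  h_268 = 10;  h_269 = 4;  h_270 = 7;  h_271 = 5;  h_272 = 0;  h_273 = 7
  h_274 = 6;  h_275 = 5;  h_276 = 1;  h_277 = 11;  h_278 = 5;  h_279 = 5
  h_280 = 7;  h_281 = 7;  h_282 = 12;  h_283 = 5;  h_284 = 6;  h_285 = 0
  h_286 = 11;  h_287 = 7;  h_288 = 1;  h_289 = 1;  h_290 = 11;  h_291 = 6
  h_292 = 3;  h_293 = 9;  h_294 = 4;  h_295 = 1;  h_296 = 7;  h_297 = 1
h_298 = 12·1 + 0·7 + 12·1 + 10·4 = 12
h_299 = 12·12 + 0·1 + 12·7 + 10·1 = 4

4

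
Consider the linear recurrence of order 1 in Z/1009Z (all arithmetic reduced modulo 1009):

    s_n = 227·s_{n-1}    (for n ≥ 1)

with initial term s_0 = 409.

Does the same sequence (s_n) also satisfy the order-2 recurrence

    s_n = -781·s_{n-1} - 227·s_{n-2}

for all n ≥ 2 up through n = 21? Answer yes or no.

Terms s_0..s_21: 409, 15, 378, 41, 226, 852, 685, 109, 527, 567, 566, 339, 269, 523, 668, 286, 346, 849, 4, 908, 280, 1002
n=2: candidate gives 378, actual s_2 = 378 ✓
n=3: candidate gives 41, actual s_3 = 41 ✓
n=4: candidate gives 226, actual s_4 = 226 ✓
n=5: candidate gives 852, actual s_5 = 852 ✓
n=6: candidate gives 685, actual s_6 = 685 ✓
n=7: candidate gives 109, actual s_7 = 109 ✓
n=8: candidate gives 527, actual s_8 = 527 ✓
n=9: candidate gives 567, actual s_9 = 567 ✓
n=10: candidate gives 566, actual s_10 = 566 ✓
n=11: candidate gives 339, actual s_11 = 339 ✓
n=12: candidate gives 269, actual s_12 = 269 ✓
n=13: candidate gives 523, actual s_13 = 523 ✓
n=14: candidate gives 668, actual s_14 = 668 ✓
n=15: candidate gives 286, actual s_15 = 286 ✓
n=16: candidate gives 346, actual s_16 = 346 ✓
n=17: candidate gives 849, actual s_17 = 849 ✓
n=18: candidate gives 4, actual s_18 = 4 ✓
n=19: candidate gives 908, actual s_19 = 908 ✓
n=20: candidate gives 280, actual s_20 = 280 ✓
n=21: candidate gives 1002, actual s_21 = 1002 ✓

yes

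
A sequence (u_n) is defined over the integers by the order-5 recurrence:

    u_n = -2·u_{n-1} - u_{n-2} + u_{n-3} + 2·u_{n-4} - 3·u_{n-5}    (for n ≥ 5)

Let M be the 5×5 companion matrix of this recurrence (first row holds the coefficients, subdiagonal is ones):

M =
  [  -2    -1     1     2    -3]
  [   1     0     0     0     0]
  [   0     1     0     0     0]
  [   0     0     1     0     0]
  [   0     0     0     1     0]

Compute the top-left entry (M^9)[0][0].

-114

(M^9)[0][0] is the top entry after applying M 9 times to the unit state (1, 0, 0, 0, 0). Equivalently it is h_{13} for the auxiliary sequence (h_n) obeying the same recurrence with h_4 = 1 and h_i = 0 for 0 ≤ i < 4:
h_5 = -2·1 + -1·0 + 1·0 + 2·0 + -3·0 = -2
h_6 = -2·-2 + -1·1 + 1·0 + 2·0 + -3·0 = 3
h_7 = -2·3 + -1·-2 + 1·1 + 2·0 + -3·0 = -3
h_8 = -2·-3 + -1·3 + 1·-2 + 2·1 + -3·0 = 3
h_9 = -2·3 + -1·-3 + 1·3 + 2·-2 + -3·1 = -7
h_10 = -2·-7 + -1·3 + 1·-3 + 2·3 + -3·-2 = 20
h_11 = -2·20 + -1·-7 + 1·3 + 2·-3 + -3·3 = -45
h_12 = -2·-45 + -1·20 + 1·-7 + 2·3 + -3·-3 = 78
h_13 = -2·78 + -1·-45 + 1·20 + 2·-7 + -3·3 = -114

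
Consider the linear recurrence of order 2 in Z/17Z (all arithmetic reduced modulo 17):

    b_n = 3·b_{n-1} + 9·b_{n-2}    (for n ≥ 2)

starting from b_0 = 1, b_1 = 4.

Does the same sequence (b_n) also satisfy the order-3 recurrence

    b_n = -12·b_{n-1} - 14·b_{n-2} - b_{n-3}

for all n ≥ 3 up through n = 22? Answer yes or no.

yes

Terms b_0..b_22: 1, 4, 4, 14, 10, 3, 14, 1, 10, 5, 3, 3, 2, 16, 15, 2, 5, 16, 8, 15, 15, 10, 12
n=3: candidate gives 14, actual b_3 = 14 ✓
n=4: candidate gives 10, actual b_4 = 10 ✓
n=5: candidate gives 3, actual b_5 = 3 ✓
n=6: candidate gives 14, actual b_6 = 14 ✓
n=7: candidate gives 1, actual b_7 = 1 ✓
n=8: candidate gives 10, actual b_8 = 10 ✓
n=9: candidate gives 5, actual b_9 = 5 ✓
n=10: candidate gives 3, actual b_10 = 3 ✓
n=11: candidate gives 3, actual b_11 = 3 ✓
n=12: candidate gives 2, actual b_12 = 2 ✓
n=13: candidate gives 16, actual b_13 = 16 ✓
n=14: candidate gives 15, actual b_14 = 15 ✓
n=15: candidate gives 2, actual b_15 = 2 ✓
n=16: candidate gives 5, actual b_16 = 5 ✓
n=17: candidate gives 16, actual b_17 = 16 ✓
n=18: candidate gives 8, actual b_18 = 8 ✓
n=19: candidate gives 15, actual b_19 = 15 ✓
n=20: candidate gives 15, actual b_20 = 15 ✓
n=21: candidate gives 10, actual b_21 = 10 ✓
n=22: candidate gives 12, actual b_22 = 12 ✓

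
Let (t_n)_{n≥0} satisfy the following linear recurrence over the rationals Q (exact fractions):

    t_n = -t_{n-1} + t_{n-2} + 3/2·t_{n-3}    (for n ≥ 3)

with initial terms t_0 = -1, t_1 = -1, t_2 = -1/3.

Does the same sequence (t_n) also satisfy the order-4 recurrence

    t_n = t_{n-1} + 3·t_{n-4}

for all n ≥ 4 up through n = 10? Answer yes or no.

Terms t_0..t_10: -1, -1, -1/3, -13/6, 1/3, -3, 1/12, -31/12, -11/6, -5/8, -61/12
n=4: candidate gives -31/6, actual t_4 = 1/3 ✗

no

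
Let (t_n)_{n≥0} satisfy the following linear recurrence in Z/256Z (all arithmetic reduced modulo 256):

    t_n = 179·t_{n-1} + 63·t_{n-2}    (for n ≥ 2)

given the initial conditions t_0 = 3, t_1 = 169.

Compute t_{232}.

197

t_2 = 179·169 + 63·3 = 232
t_3 = 179·232 + 63·169 = 207
t_4 = 179·207 + 63·232 = 213
t_5 = 179·213 + 63·207 = 224
t_6 = 179·224 + 63·213 = 11
t_7 = 179·11 + 63·224 = 209
Continuing the recurrence:
  t_8 = 216;  t_9 = 119;  t_10 = 93;  t_11 = 80;  t_12 = 211;  t_13 = 57
  t_14 = 200;  t_15 = 223;  t_16 = 37;  t_17 = 192;  t_18 = 91;  t_19 = 225
  t_20 = 184;  t_21 = 7;  t_22 = 45;  t_23 = 48;  t_24 = 163;  t_25 = 201
  t_26 = 168;  t_27 = 239;  t_28 = 117;  t_29 = 160;  t_30 = 171;  t_31 = 241
  t_32 = 152;  t_33 = 151;  t_34 = 253;  t_35 = 16;  t_36 = 115;  t_37 = 89
  t_38 = 136;  t_39 = 255;  t_40 = 197;  t_41 = 128;  t_42 = 251;  t_43 = 1
  t_44 = 120;  t_45 = 39;  t_46 = 205;  t_47 = 240;  t_48 = 67;  t_49 = 233
  t_50 = 104;  t_51 = 15;  t_52 = 21;  t_53 = 96;  t_54 = 75;  t_55 = 17
  t_56 = 88;  t_57 = 183;  t_58 = 157;  t_59 = 208;  t_60 = 19;  t_61 = 121
  t_62 = 72;  t_63 = 31;  t_64 = 101;  t_65 = 64;  t_66 = 155;  t_67 = 33
  t_68 = 56;  t_69 = 71;  t_70 = 109;  t_71 = 176;  t_72 = 227;  t_73 = 9
  t_74 = 40;  t_75 = 47;  t_76 = 181;  t_77 = 32;  t_78 = 235;  t_79 = 49
  t_80 = 24;  t_81 = 215;  t_82 = 61;  t_83 = 144;  t_84 = 179;  t_85 = 153
  t_86 = 8;  t_87 = 63;  t_88 = 5;  t_89 = 0;  t_90 = 59;  t_91 = 65
  t_92 = 248;  t_93 = 103;  t_94 = 13;  t_95 = 112;  t_96 = 131;  t_97 = 41
  t_98 = 232;  t_99 = 79;  t_100 = 85;  t_101 = 224;  t_102 = 139;  t_103 = 81
  t_104 = 216;  t_105 = 247;  t_106 = 221;  t_107 = 80;  t_108 = 83;  t_109 = 185
  t_110 = 200;  t_111 = 95;  t_112 = 165;  t_113 = 192;  t_114 = 219;  t_115 = 97
  t_116 = 184;  t_117 = 135;  t_118 = 173;  t_119 = 48;  t_120 = 35;  t_121 = 73
  t_122 = 168;  t_123 = 111;  t_124 = 245;  t_125 = 160;  t_126 = 43;  t_127 = 113
  t_128 = 152;  t_129 = 23;  t_130 = 125;  t_131 = 16;  t_132 = 243;  t_133 = 217
  t_134 = 136;  t_135 = 127;  t_136 = 69;  t_137 = 128;  t_138 = 123;  t_139 = 129
  t_140 = 120;  t_141 = 167;  t_142 = 77;  t_143 = 240;  t_144 = 195;  t_145 = 105
  t_146 = 104;  t_147 = 143;  t_148 = 149;  t_149 = 96;  t_150 = 203;  t_151 = 145
  t_152 = 88;  t_153 = 55;  t_154 = 29;  t_155 = 208;  t_156 = 147;  t_157 = 249
  t_158 = 72;  t_159 = 159;  t_160 = 229;  t_161 = 64;  t_162 = 27;  t_163 = 161
  t_164 = 56;  t_165 = 199;  t_166 = 237;  t_167 = 176;  t_168 = 99;  t_169 = 137
  t_170 = 40;  t_171 = 175;  t_172 = 53;  t_173 = 32;  t_174 = 107;  t_175 = 177
  t_176 = 24;  t_177 = 87;  t_178 = 189;  t_179 = 144;  t_180 = 51;  t_181 = 25
  t_182 = 8;  t_183 = 191;  t_184 = 133;  t_185 = 0;  t_186 = 187;  t_187 = 193
  t_188 = 248;  t_189 = 231;  t_190 = 141;  t_191 = 112;  t_192 = 3;  t_193 = 169
  t_194 = 232;  t_195 = 207;  t_196 = 213;  t_197 = 224;  t_198 = 11;  t_199 = 209
  t_200 = 216;  t_201 = 119;  t_202 = 93;  t_203 = 80;  t_204 = 211;  t_205 = 57
  t_206 = 200;  t_207 = 223;  t_208 = 37;  t_209 = 192;  t_210 = 91;  t_211 = 225
  t_212 = 184;  t_213 = 7;  t_214 = 45;  t_215 = 48;  t_216 = 163;  t_217 = 201
  t_218 = 168;  t_219 = 239;  t_220 = 117;  t_221 = 160;  t_222 = 171;  t_223 = 241
  t_224 = 152;  t_225 = 151;  t_226 = 253;  t_227 = 16;  t_228 = 115;  t_229 = 89
  t_230 = 136
t_231 = 179·136 + 63·89 = 255
t_232 = 179·255 + 63·136 = 197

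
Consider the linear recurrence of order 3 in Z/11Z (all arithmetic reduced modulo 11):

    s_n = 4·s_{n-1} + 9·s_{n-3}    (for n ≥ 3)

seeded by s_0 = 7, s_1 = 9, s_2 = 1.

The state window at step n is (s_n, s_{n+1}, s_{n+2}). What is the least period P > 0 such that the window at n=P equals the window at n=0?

n=0: window = (7, 9, 1)
n=1: window = (9, 1, 1)
n=2: window = (1, 1, 8)
n=3: window = (1, 8, 8)
n=4: window = (8, 8, 8)
n=5: window = (8, 8, 5)
n=6: window = (8, 5, 4)
n=7: window = (5, 4, 0)
n=8: window = (4, 0, 1)
n=9: window = (0, 1, 7)
n=10: window = (1, 7, 6)
n=11: window = (7, 6, 0)
n=12: window = (6, 0, 8)
n=13: window = (0, 8, 9)
n=14: window = (8, 9, 3)
n=15: window = (9, 3, 7)
n=16: window = (3, 7, 10)
n=17: window = (7, 10, 1)
n=18: window = (10, 1, 1)
n=19: window = (1, 1, 6)
n=20: window = (1, 6, 0)
n=21: window = (6, 0, 9)
n=22: window = (0, 9, 2)
n=23: window = (9, 2, 8)
n=24: window = (2, 8, 3)
n=25: window = (8, 3, 8)
n=26: window = (3, 8, 5)
n=27: window = (8, 5, 3)
n=28: window = (5, 3, 7)
n=29: window = (3, 7, 7)
n=30: window = (7, 7, 0)
n=31: window = (7, 0, 8)
n=32: window = (0, 8, 7)
n=33: window = (8, 7, 6)
n=34: window = (7, 6, 8)
n=35: window = (6, 8, 7)
n=36: window = (8, 7, 5)
n=37: window = (7, 5, 4)
n=38: window = (5, 4, 2)
n=39: window = (4, 2, 9)
n=40: window = (2, 9, 6)
…
n=58: window = (4, 1, 7)
n=59: window = (1, 7, 9)
n=60: window = (7, 9, 1)
window at n=60 equals window at n=0 → period = 60

60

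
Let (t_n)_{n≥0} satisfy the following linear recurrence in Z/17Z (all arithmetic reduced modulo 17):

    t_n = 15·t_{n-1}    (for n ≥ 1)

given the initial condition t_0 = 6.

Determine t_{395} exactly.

3

t_1 = 15·6 = 5
t_2 = 15·5 = 7
t_3 = 15·7 = 3
t_4 = 15·3 = 11
t_5 = 15·11 = 12
t_6 = 15·12 = 10
t_7 = 15·10 = 14
t_8 = 15·14 = 6
(t_8) = (6) = (t_0), so the sequence has period 8.
395 ≡ 3 (mod 8), hence t_395 = t_3 = 3.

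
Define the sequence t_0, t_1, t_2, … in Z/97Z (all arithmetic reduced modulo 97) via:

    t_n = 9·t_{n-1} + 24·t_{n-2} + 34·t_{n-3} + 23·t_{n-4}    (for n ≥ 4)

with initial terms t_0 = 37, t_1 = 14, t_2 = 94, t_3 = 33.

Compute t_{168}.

5

t_4 = 9·33 + 24·94 + 34·14 + 23·37 = 0
t_5 = 9·0 + 24·33 + 34·94 + 23·14 = 42
t_6 = 9·42 + 24·0 + 34·33 + 23·94 = 73
t_7 = 9·73 + 24·42 + 34·0 + 23·33 = 96
t_8 = 9·96 + 24·73 + 34·42 + 23·0 = 67
t_9 = 9·67 + 24·96 + 34·73 + 23·42 = 50
Continuing the recurrence:
  t_10 = 17;  t_11 = 19;  t_12 = 37;  t_13 = 92;  t_14 = 37;  t_15 = 65
  t_16 = 20;  t_17 = 70;  t_18 = 0;  t_19 = 72;  t_20 = 93;  t_21 = 4
  t_22 = 60;  t_23 = 22;  t_24 = 33;  t_25 = 47;  t_26 = 45;  t_27 = 57
  t_28 = 70;  t_29 = 50;  t_30 = 59;  t_31 = 87;  t_32 = 77;  t_33 = 20
  t_34 = 38;  t_35 = 9;  t_36 = 49;  t_37 = 81;  t_38 = 78;  t_39 = 57
  t_40 = 58;  t_41 = 3;  t_42 = 10;  t_43 = 50;  t_44 = 89;  t_45 = 82
  t_46 = 51;  t_47 = 7;  t_48 = 11;  t_49 = 7;  t_50 = 89;  t_51 = 49
  t_52 = 61;  t_53 = 62;  t_54 = 12;  t_55 = 44;  t_56 = 24;  t_57 = 2
  t_58 = 38;  t_59 = 84;  t_60 = 57;  t_61 = 84;  t_62 = 34;  t_63 = 81
  t_64 = 86;  t_65 = 83;  t_66 = 42;  t_67 = 76;  t_68 = 90;  t_69 = 54
  t_70 = 85;  t_71 = 79;  t_72 = 61;  t_73 = 78;  t_74 = 17;  t_75 = 96
  t_76 = 89;  t_77 = 45;  t_78 = 85;  t_79 = 95;  t_80 = 70;  t_81 = 45
  t_82 = 92;  t_83 = 71;  t_84 = 70;  t_85 = 95;  t_86 = 81;  t_87 = 38
  t_88 = 45;  t_89 = 48;  t_90 = 11;  t_91 = 66;  t_92 = 33;  t_93 = 61
  t_94 = 55;  t_95 = 40;  t_96 = 51;  t_97 = 36;  t_98 = 2;  t_99 = 44
  t_100 = 28;  t_101 = 70;  t_102 = 31;  t_103 = 43;  t_104 = 81;  t_105 = 60
  t_106 = 3;  t_107 = 69;  t_108 = 37;  t_109 = 76;  t_110 = 10;  t_111 = 6
  t_112 = 43;  t_113 = 0;  t_114 = 11;  t_115 = 50;  t_116 = 54;  t_117 = 23
  t_118 = 61;  t_119 = 13;  t_120 = 16;  t_121 = 52;  t_122 = 78;  t_123 = 77
  t_124 = 45;  t_125 = 87;  t_126 = 67;  t_127 = 75;  t_128 = 68;  t_129 = 95
  t_130 = 79;  t_131 = 44;  t_132 = 5;  t_133 = 55;  t_134 = 48;  t_135 = 24
  t_136 = 55;  t_137 = 88;  t_138 = 55;  t_139 = 82;  t_140 = 10;  t_141 = 35
  t_142 = 49;  t_143 = 15;  t_144 = 15;  t_145 = 56;  t_146 = 76;  t_147 = 70
  t_148 = 47;  t_149 = 58;  t_150 = 55;  t_151 = 51;  t_152 = 79;  t_153 = 95
  t_154 = 27;  t_155 = 77;  t_156 = 83;  t_157 = 72;  t_158 = 59;  t_159 = 62
  t_160 = 26;  t_161 = 49;  t_162 = 68;  t_163 = 24;  t_164 = 38;  t_165 = 89
  t_166 = 19
t_167 = 9·19 + 24·89 + 34·38 + 23·24 = 77
t_168 = 9·77 + 24·19 + 34·89 + 23·38 = 5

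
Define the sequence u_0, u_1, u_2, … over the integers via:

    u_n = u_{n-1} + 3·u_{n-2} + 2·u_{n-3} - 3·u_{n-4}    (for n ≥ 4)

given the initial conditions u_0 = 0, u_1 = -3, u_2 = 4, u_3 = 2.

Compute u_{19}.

4765387

u_4 = 1·2 + 3·4 + 2·-3 + -3·0 = 8
u_5 = 1·8 + 3·2 + 2·4 + -3·-3 = 31
u_6 = 1·31 + 3·8 + 2·2 + -3·4 = 47
u_7 = 1·47 + 3·31 + 2·8 + -3·2 = 150
u_8 = 1·150 + 3·47 + 2·31 + -3·8 = 329
u_9 = 1·329 + 3·150 + 2·47 + -3·31 = 780
u_10 = 1·780 + 3·329 + 2·150 + -3·47 = 1926
u_11 = 1·1926 + 3·780 + 2·329 + -3·150 = 4474
u_12 = 1·4474 + 3·1926 + 2·780 + -3·329 = 10825
u_13 = 1·10825 + 3·4474 + 2·1926 + -3·780 = 25759
u_14 = 1·25759 + 3·10825 + 2·4474 + -3·1926 = 61404
u_15 = 1·61404 + 3·25759 + 2·10825 + -3·4474 = 146909
u_16 = 1·146909 + 3·61404 + 2·25759 + -3·10825 = 350164
u_17 = 1·350164 + 3·146909 + 2·61404 + -3·25759 = 836422
u_18 = 1·836422 + 3·350164 + 2·146909 + -3·61404 = 1996520
u_19 = 1·1996520 + 3·836422 + 2·350164 + -3·146909 = 4765387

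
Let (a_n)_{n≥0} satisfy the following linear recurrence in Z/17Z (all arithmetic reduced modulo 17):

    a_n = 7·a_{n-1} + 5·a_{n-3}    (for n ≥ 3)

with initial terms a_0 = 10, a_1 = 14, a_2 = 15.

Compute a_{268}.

1

a_3 = 7·15 + 0·14 + 5·10 = 2
a_4 = 7·2 + 0·15 + 5·14 = 16
a_5 = 7·16 + 0·2 + 5·15 = 0
a_6 = 7·0 + 0·16 + 5·2 = 10
a_7 = 7·10 + 0·0 + 5·16 = 14
a_8 = 7·14 + 0·10 + 5·0 = 13
Continuing the recurrence:
  a_9 = 5;  a_10 = 3;  a_11 = 1;  a_12 = 15;  a_13 = 1;  a_14 = 12
  a_15 = 6;  a_16 = 13;  a_17 = 15;  a_18 = 16;  a_19 = 7;  a_20 = 5
  a_21 = 13;  a_22 = 7;  a_23 = 6;  a_24 = 5;  a_25 = 2;  a_26 = 10
  a_27 = 10;  a_28 = 12;  a_29 = 15;  a_30 = 2;  a_31 = 6;  a_32 = 15
  a_33 = 13;  a_34 = 2;  a_35 = 4;  a_36 = 8;  a_37 = 15;  a_38 = 6
  a_39 = 14;  a_40 = 3;  a_41 = 0;  a_42 = 2;  a_43 = 12;  a_44 = 16
  a_45 = 3;  a_46 = 13;  a_47 = 1;  a_48 = 5;  a_49 = 15;  a_50 = 8
  a_51 = 13;  a_52 = 13;  a_53 = 12;  a_54 = 13;  a_55 = 3;  a_56 = 13
  a_57 = 3;  a_58 = 2;  a_59 = 11;  a_60 = 7;  a_61 = 8;  a_62 = 9
  a_63 = 13;  a_64 = 12;  a_65 = 10;  a_66 = 16;  a_67 = 2;  a_68 = 13
  a_69 = 1;  a_70 = 0;  a_71 = 14;  a_72 = 1;  a_73 = 7;  a_74 = 0
  a_75 = 5;  a_76 = 2;  a_77 = 14;  a_78 = 4;  a_79 = 4;  a_80 = 13
  a_81 = 9;  a_82 = 15;  a_83 = 0;  a_84 = 11;  a_85 = 16;  a_86 = 10
  a_87 = 6;  a_88 = 3;  a_89 = 3;  a_90 = 0;  a_91 = 15;  a_92 = 1
  a_93 = 7;  a_94 = 5;  a_95 = 6;  a_96 = 9;  a_97 = 3;  a_98 = 0
  a_99 = 11;  a_100 = 7;  a_101 = 15;  a_102 = 7;  a_103 = 16;  a_104 = 0
  a_105 = 1;  a_106 = 2;  a_107 = 14;  a_108 = 1;  a_109 = 0;  a_110 = 2
  a_111 = 2;  a_112 = 14;  a_113 = 6;  a_114 = 1;  a_115 = 9;  a_116 = 8
  a_117 = 10;  a_118 = 13;  a_119 = 12;  a_120 = 15;  a_121 = 0;  a_122 = 9
  a_123 = 2;  a_124 = 14;  a_125 = 7;  a_126 = 8;  a_127 = 7;  a_128 = 16
  a_129 = 16;  a_130 = 11;  a_131 = 4;  a_132 = 6;  a_133 = 12;  a_134 = 2
  a_135 = 10;  a_136 = 11;  a_137 = 2;  a_138 = 13;  a_139 = 10;  a_140 = 12
  a_141 = 13;  a_142 = 5;  a_143 = 10;  a_144 = 16;  a_145 = 1;  a_146 = 6
  a_147 = 3;  a_148 = 9;  a_149 = 8;  a_150 = 3;  a_151 = 15;  a_152 = 9
  a_153 = 10;  a_154 = 9;  a_155 = 6;  a_156 = 7;  a_157 = 9;  a_158 = 8
  a_159 = 6;  a_160 = 2;  a_161 = 3;  a_162 = 0;  a_163 = 10;  a_164 = 0
  a_165 = 0;  a_166 = 16;  a_167 = 10;  a_168 = 2;  a_169 = 9;  a_170 = 11
  a_171 = 2;  a_172 = 8;  a_173 = 9;  a_174 = 5;  a_175 = 7;  a_176 = 9
  a_177 = 3;  a_178 = 5;  a_179 = 12;  a_180 = 14;  a_181 = 4;  a_182 = 3
  a_183 = 6;  a_184 = 11;  a_185 = 7;  a_186 = 11;  a_187 = 13;  a_188 = 7
  a_189 = 2;  a_190 = 11;  a_191 = 10;  a_192 = 12;  a_193 = 3;  a_194 = 3
  a_195 = 13;  a_196 = 4;  a_197 = 9;  a_198 = 9;  a_199 = 15;  a_200 = 14
  a_201 = 7;  a_202 = 5;  a_203 = 3;  a_204 = 5;  a_205 = 9;  a_206 = 10
  a_207 = 10;  a_208 = 13;  a_209 = 5;  a_210 = 0;  a_211 = 14;  a_212 = 4
  a_213 = 11;  a_214 = 11;  a_215 = 12;  a_216 = 3;  a_217 = 8;  a_218 = 14
  a_219 = 11;  a_220 = 15;  a_221 = 5;  a_222 = 5;  a_223 = 8;  a_224 = 13
  a_225 = 14;  a_226 = 2;  a_227 = 11;  a_228 = 11;  a_229 = 2;  a_230 = 1
  a_231 = 11;  a_232 = 2;  a_233 = 2;  a_234 = 1;  a_235 = 0;  a_236 = 10
  a_237 = 7;  a_238 = 15;  a_239 = 2;  a_240 = 15;  a_241 = 10;  a_242 = 12
  a_243 = 6;  a_244 = 7;  a_245 = 7;  a_246 = 11;  a_247 = 10;  a_248 = 3
  a_249 = 8;  a_250 = 4;  a_251 = 9;  a_252 = 1;  a_253 = 10;  a_254 = 13
  a_255 = 11;  a_256 = 8;  a_257 = 2;  a_258 = 1;  a_259 = 13;  a_260 = 16
  a_261 = 15;  a_262 = 0;  a_263 = 12;  a_264 = 6;  a_265 = 8;  a_266 = 14
a_267 = 7·14 + 0·8 + 5·6 = 9
a_268 = 7·9 + 0·14 + 5·8 = 1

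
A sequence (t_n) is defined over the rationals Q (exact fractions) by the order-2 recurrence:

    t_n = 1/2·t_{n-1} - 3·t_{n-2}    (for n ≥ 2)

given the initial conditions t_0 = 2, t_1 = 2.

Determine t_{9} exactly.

t_2 = 1/2·2 + -3·2 = -5
t_3 = 1/2·-5 + -3·2 = -17/2
t_4 = 1/2·-17/2 + -3·-5 = 43/4
t_5 = 1/2·43/4 + -3·-17/2 = 247/8
t_6 = 1/2·247/8 + -3·43/4 = -269/16
t_7 = 1/2·-269/16 + -3·247/8 = -3233/32
t_8 = 1/2·-3233/32 + -3·-269/16 = -5/64
t_9 = 1/2·-5/64 + -3·-3233/32 = 38791/128

38791/128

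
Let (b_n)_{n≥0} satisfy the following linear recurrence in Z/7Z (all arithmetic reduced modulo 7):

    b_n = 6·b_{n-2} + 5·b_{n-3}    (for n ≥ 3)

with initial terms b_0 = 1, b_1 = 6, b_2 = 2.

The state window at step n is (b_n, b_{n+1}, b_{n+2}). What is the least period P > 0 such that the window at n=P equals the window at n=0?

42

n=0: window = (1, 6, 2)
n=1: window = (6, 2, 6)
n=2: window = (2, 6, 0)
n=3: window = (6, 0, 4)
n=4: window = (0, 4, 2)
n=5: window = (4, 2, 3)
n=6: window = (2, 3, 4)
n=7: window = (3, 4, 0)
n=8: window = (4, 0, 4)
n=9: window = (0, 4, 6)
n=10: window = (4, 6, 3)
n=11: window = (6, 3, 0)
n=12: window = (3, 0, 6)
n=13: window = (0, 6, 1)
n=14: window = (6, 1, 1)
n=15: window = (1, 1, 1)
n=16: window = (1, 1, 4)
n=17: window = (1, 4, 4)
n=18: window = (4, 4, 1)
n=19: window = (4, 1, 2)
n=20: window = (1, 2, 5)
n=21: window = (2, 5, 3)
n=22: window = (5, 3, 5)
n=23: window = (3, 5, 1)
n=24: window = (5, 1, 3)
n=25: window = (1, 3, 3)
n=26: window = (3, 3, 2)
n=27: window = (3, 2, 5)
n=28: window = (2, 5, 6)
n=29: window = (5, 6, 5)
n=30: window = (6, 5, 5)
n=31: window = (5, 5, 4)
n=32: window = (5, 4, 6)
n=33: window = (4, 6, 0)
n=34: window = (6, 0, 0)
n=35: window = (0, 0, 2)
n=36: window = (0, 2, 0)
n=37: window = (2, 0, 5)
n=38: window = (0, 5, 3)
n=39: window = (5, 3, 2)
n=40: window = (3, 2, 1)
n=41: window = (2, 1, 6)
n=42: window = (1, 6, 2)
window at n=42 equals window at n=0 → period = 42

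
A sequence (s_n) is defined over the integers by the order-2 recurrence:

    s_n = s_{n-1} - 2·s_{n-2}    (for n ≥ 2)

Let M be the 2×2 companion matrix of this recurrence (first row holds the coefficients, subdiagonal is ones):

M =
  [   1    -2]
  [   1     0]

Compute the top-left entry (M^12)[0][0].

(M^12)[0][0] is the top entry after applying M 12 times to the unit state (1, 0). Equivalently it is h_{13} for the auxiliary sequence (h_n) obeying the same recurrence with h_1 = 1 and h_i = 0 for 0 ≤ i < 1:
h_2 = 1·1 + -2·0 = 1
h_3 = 1·1 + -2·1 = -1
h_4 = 1·-1 + -2·1 = -3
h_5 = 1·-3 + -2·-1 = -1
h_6 = 1·-1 + -2·-3 = 5
h_7 = 1·5 + -2·-1 = 7
h_8 = 1·7 + -2·5 = -3
h_9 = 1·-3 + -2·7 = -17
h_10 = 1·-17 + -2·-3 = -11
h_11 = 1·-11 + -2·-17 = 23
h_12 = 1·23 + -2·-11 = 45
h_13 = 1·45 + -2·23 = -1

-1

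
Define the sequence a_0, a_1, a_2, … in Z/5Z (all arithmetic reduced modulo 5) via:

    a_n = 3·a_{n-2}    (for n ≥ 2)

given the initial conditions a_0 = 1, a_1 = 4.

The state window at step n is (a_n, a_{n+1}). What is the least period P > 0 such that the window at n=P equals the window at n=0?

n=0: window = (1, 4)
n=1: window = (4, 3)
n=2: window = (3, 2)
n=3: window = (2, 4)
n=4: window = (4, 1)
n=5: window = (1, 2)
n=6: window = (2, 3)
n=7: window = (3, 1)
n=8: window = (1, 4)
window at n=8 equals window at n=0 → period = 8

8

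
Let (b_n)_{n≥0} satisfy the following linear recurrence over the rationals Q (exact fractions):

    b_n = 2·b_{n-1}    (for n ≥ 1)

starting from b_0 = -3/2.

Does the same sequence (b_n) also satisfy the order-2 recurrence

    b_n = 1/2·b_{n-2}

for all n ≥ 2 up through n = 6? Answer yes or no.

Terms b_0..b_6: -3/2, -3, -6, -12, -24, -48, -96
n=2: candidate gives -3/4, actual b_2 = -6 ✗

no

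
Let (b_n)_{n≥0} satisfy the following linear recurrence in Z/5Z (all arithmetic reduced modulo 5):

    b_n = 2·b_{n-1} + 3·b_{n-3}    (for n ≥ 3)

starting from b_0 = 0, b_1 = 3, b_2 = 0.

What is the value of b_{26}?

0

b_3 = 2·0 + 0·3 + 3·0 = 0
b_4 = 2·0 + 0·0 + 3·3 = 4
b_5 = 2·4 + 0·0 + 3·0 = 3
b_6 = 2·3 + 0·4 + 3·0 = 1
b_7 = 2·1 + 0·3 + 3·4 = 4
b_8 = 2·4 + 0·1 + 3·3 = 2
b_9 = 2·2 + 0·4 + 3·1 = 2
b_10 = 2·2 + 0·2 + 3·4 = 1
b_11 = 2·1 + 0·2 + 3·2 = 3
b_12 = 2·3 + 0·1 + 3·2 = 2
b_13 = 2·2 + 0·3 + 3·1 = 2
b_14 = 2·2 + 0·2 + 3·3 = 3
b_15 = 2·3 + 0·2 + 3·2 = 2
b_16 = 2·2 + 0·3 + 3·2 = 0
b_17 = 2·0 + 0·2 + 3·3 = 4
b_18 = 2·4 + 0·0 + 3·2 = 4
b_19 = 2·4 + 0·4 + 3·0 = 3
b_20 = 2·3 + 0·4 + 3·4 = 3
b_21 = 2·3 + 0·3 + 3·4 = 3
b_22 = 2·3 + 0·3 + 3·3 = 0
b_23 = 2·0 + 0·3 + 3·3 = 4
b_24 = 2·4 + 0·0 + 3·3 = 2
b_25 = 2·2 + 0·4 + 3·0 = 4
b_26 = 2·4 + 0·2 + 3·4 = 0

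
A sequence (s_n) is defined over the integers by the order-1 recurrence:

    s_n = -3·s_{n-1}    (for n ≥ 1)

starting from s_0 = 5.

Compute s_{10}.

295245

s_1 = -3·5 = -15
s_2 = -3·-15 = 45
s_3 = -3·45 = -135
s_4 = -3·-135 = 405
s_5 = -3·405 = -1215
s_6 = -3·-1215 = 3645
s_7 = -3·3645 = -10935
s_8 = -3·-10935 = 32805
s_9 = -3·32805 = -98415
s_10 = -3·-98415 = 295245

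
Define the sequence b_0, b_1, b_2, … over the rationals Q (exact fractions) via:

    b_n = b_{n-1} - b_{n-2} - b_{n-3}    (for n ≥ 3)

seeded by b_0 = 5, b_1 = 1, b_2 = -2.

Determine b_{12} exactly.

77

b_3 = 1·-2 + -1·1 + -1·5 = -8
b_4 = 1·-8 + -1·-2 + -1·1 = -7
b_5 = 1·-7 + -1·-8 + -1·-2 = 3
b_6 = 1·3 + -1·-7 + -1·-8 = 18
b_7 = 1·18 + -1·3 + -1·-7 = 22
b_8 = 1·22 + -1·18 + -1·3 = 1
b_9 = 1·1 + -1·22 + -1·18 = -39
b_10 = 1·-39 + -1·1 + -1·22 = -62
b_11 = 1·-62 + -1·-39 + -1·1 = -24
b_12 = 1·-24 + -1·-62 + -1·-39 = 77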